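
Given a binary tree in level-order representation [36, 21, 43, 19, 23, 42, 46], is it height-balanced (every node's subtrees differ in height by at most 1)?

Tree (level-order array): [36, 21, 43, 19, 23, 42, 46]
Definition: a tree is height-balanced if, at every node, |h(left) - h(right)| <= 1 (empty subtree has height -1).
Bottom-up per-node check:
  node 19: h_left=-1, h_right=-1, diff=0 [OK], height=0
  node 23: h_left=-1, h_right=-1, diff=0 [OK], height=0
  node 21: h_left=0, h_right=0, diff=0 [OK], height=1
  node 42: h_left=-1, h_right=-1, diff=0 [OK], height=0
  node 46: h_left=-1, h_right=-1, diff=0 [OK], height=0
  node 43: h_left=0, h_right=0, diff=0 [OK], height=1
  node 36: h_left=1, h_right=1, diff=0 [OK], height=2
All nodes satisfy the balance condition.
Result: Balanced


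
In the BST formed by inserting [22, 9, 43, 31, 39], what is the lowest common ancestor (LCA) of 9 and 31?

Tree insertion order: [22, 9, 43, 31, 39]
Tree (level-order array): [22, 9, 43, None, None, 31, None, None, 39]
In a BST, the LCA of p=9, q=31 is the first node v on the
root-to-leaf path with p <= v <= q (go left if both < v, right if both > v).
Walk from root:
  at 22: 9 <= 22 <= 31, this is the LCA
LCA = 22


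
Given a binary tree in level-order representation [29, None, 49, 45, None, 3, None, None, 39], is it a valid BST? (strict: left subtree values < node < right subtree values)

Level-order array: [29, None, 49, 45, None, 3, None, None, 39]
Validate using subtree bounds (lo, hi): at each node, require lo < value < hi,
then recurse left with hi=value and right with lo=value.
Preorder trace (stopping at first violation):
  at node 29 with bounds (-inf, +inf): OK
  at node 49 with bounds (29, +inf): OK
  at node 45 with bounds (29, 49): OK
  at node 3 with bounds (29, 45): VIOLATION
Node 3 violates its bound: not (29 < 3 < 45).
Result: Not a valid BST


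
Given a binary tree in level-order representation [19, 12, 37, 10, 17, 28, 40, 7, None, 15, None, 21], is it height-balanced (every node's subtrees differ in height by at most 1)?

Tree (level-order array): [19, 12, 37, 10, 17, 28, 40, 7, None, 15, None, 21]
Definition: a tree is height-balanced if, at every node, |h(left) - h(right)| <= 1 (empty subtree has height -1).
Bottom-up per-node check:
  node 7: h_left=-1, h_right=-1, diff=0 [OK], height=0
  node 10: h_left=0, h_right=-1, diff=1 [OK], height=1
  node 15: h_left=-1, h_right=-1, diff=0 [OK], height=0
  node 17: h_left=0, h_right=-1, diff=1 [OK], height=1
  node 12: h_left=1, h_right=1, diff=0 [OK], height=2
  node 21: h_left=-1, h_right=-1, diff=0 [OK], height=0
  node 28: h_left=0, h_right=-1, diff=1 [OK], height=1
  node 40: h_left=-1, h_right=-1, diff=0 [OK], height=0
  node 37: h_left=1, h_right=0, diff=1 [OK], height=2
  node 19: h_left=2, h_right=2, diff=0 [OK], height=3
All nodes satisfy the balance condition.
Result: Balanced


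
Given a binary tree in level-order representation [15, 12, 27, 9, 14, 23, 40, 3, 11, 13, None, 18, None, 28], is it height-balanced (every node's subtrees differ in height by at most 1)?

Tree (level-order array): [15, 12, 27, 9, 14, 23, 40, 3, 11, 13, None, 18, None, 28]
Definition: a tree is height-balanced if, at every node, |h(left) - h(right)| <= 1 (empty subtree has height -1).
Bottom-up per-node check:
  node 3: h_left=-1, h_right=-1, diff=0 [OK], height=0
  node 11: h_left=-1, h_right=-1, diff=0 [OK], height=0
  node 9: h_left=0, h_right=0, diff=0 [OK], height=1
  node 13: h_left=-1, h_right=-1, diff=0 [OK], height=0
  node 14: h_left=0, h_right=-1, diff=1 [OK], height=1
  node 12: h_left=1, h_right=1, diff=0 [OK], height=2
  node 18: h_left=-1, h_right=-1, diff=0 [OK], height=0
  node 23: h_left=0, h_right=-1, diff=1 [OK], height=1
  node 28: h_left=-1, h_right=-1, diff=0 [OK], height=0
  node 40: h_left=0, h_right=-1, diff=1 [OK], height=1
  node 27: h_left=1, h_right=1, diff=0 [OK], height=2
  node 15: h_left=2, h_right=2, diff=0 [OK], height=3
All nodes satisfy the balance condition.
Result: Balanced


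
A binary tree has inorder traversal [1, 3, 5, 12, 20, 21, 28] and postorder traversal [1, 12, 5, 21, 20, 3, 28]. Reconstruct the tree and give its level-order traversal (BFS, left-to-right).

Inorder:   [1, 3, 5, 12, 20, 21, 28]
Postorder: [1, 12, 5, 21, 20, 3, 28]
Algorithm: postorder visits root last, so walk postorder right-to-left;
each value is the root of the current inorder slice — split it at that
value, recurse on the right subtree first, then the left.
Recursive splits:
  root=28; inorder splits into left=[1, 3, 5, 12, 20, 21], right=[]
  root=3; inorder splits into left=[1], right=[5, 12, 20, 21]
  root=20; inorder splits into left=[5, 12], right=[21]
  root=21; inorder splits into left=[], right=[]
  root=5; inorder splits into left=[], right=[12]
  root=12; inorder splits into left=[], right=[]
  root=1; inorder splits into left=[], right=[]
Reconstructed level-order: [28, 3, 1, 20, 5, 21, 12]


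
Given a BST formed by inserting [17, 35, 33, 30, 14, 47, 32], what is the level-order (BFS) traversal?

Tree insertion order: [17, 35, 33, 30, 14, 47, 32]
Tree (level-order array): [17, 14, 35, None, None, 33, 47, 30, None, None, None, None, 32]
BFS from the root, enqueuing left then right child of each popped node:
  queue [17] -> pop 17, enqueue [14, 35], visited so far: [17]
  queue [14, 35] -> pop 14, enqueue [none], visited so far: [17, 14]
  queue [35] -> pop 35, enqueue [33, 47], visited so far: [17, 14, 35]
  queue [33, 47] -> pop 33, enqueue [30], visited so far: [17, 14, 35, 33]
  queue [47, 30] -> pop 47, enqueue [none], visited so far: [17, 14, 35, 33, 47]
  queue [30] -> pop 30, enqueue [32], visited so far: [17, 14, 35, 33, 47, 30]
  queue [32] -> pop 32, enqueue [none], visited so far: [17, 14, 35, 33, 47, 30, 32]
Result: [17, 14, 35, 33, 47, 30, 32]


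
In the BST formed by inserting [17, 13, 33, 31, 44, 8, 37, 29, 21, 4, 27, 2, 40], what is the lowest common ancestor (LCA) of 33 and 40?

Tree insertion order: [17, 13, 33, 31, 44, 8, 37, 29, 21, 4, 27, 2, 40]
Tree (level-order array): [17, 13, 33, 8, None, 31, 44, 4, None, 29, None, 37, None, 2, None, 21, None, None, 40, None, None, None, 27]
In a BST, the LCA of p=33, q=40 is the first node v on the
root-to-leaf path with p <= v <= q (go left if both < v, right if both > v).
Walk from root:
  at 17: both 33 and 40 > 17, go right
  at 33: 33 <= 33 <= 40, this is the LCA
LCA = 33


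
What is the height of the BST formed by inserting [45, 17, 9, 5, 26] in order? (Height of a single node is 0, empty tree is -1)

Insertion order: [45, 17, 9, 5, 26]
Tree (level-order array): [45, 17, None, 9, 26, 5]
Compute height bottom-up (empty subtree = -1):
  height(5) = 1 + max(-1, -1) = 0
  height(9) = 1 + max(0, -1) = 1
  height(26) = 1 + max(-1, -1) = 0
  height(17) = 1 + max(1, 0) = 2
  height(45) = 1 + max(2, -1) = 3
Height = 3


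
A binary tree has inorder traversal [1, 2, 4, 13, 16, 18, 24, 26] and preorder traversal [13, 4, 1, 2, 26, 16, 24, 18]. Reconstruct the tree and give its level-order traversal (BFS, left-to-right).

Inorder:  [1, 2, 4, 13, 16, 18, 24, 26]
Preorder: [13, 4, 1, 2, 26, 16, 24, 18]
Algorithm: preorder visits root first, so consume preorder in order;
for each root, split the current inorder slice at that value into
left-subtree inorder and right-subtree inorder, then recurse.
Recursive splits:
  root=13; inorder splits into left=[1, 2, 4], right=[16, 18, 24, 26]
  root=4; inorder splits into left=[1, 2], right=[]
  root=1; inorder splits into left=[], right=[2]
  root=2; inorder splits into left=[], right=[]
  root=26; inorder splits into left=[16, 18, 24], right=[]
  root=16; inorder splits into left=[], right=[18, 24]
  root=24; inorder splits into left=[18], right=[]
  root=18; inorder splits into left=[], right=[]
Reconstructed level-order: [13, 4, 26, 1, 16, 2, 24, 18]


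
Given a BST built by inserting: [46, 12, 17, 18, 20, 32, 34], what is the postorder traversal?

Tree insertion order: [46, 12, 17, 18, 20, 32, 34]
Tree (level-order array): [46, 12, None, None, 17, None, 18, None, 20, None, 32, None, 34]
Postorder traversal: [34, 32, 20, 18, 17, 12, 46]


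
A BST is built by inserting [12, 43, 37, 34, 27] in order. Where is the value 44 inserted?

Starting tree (level order): [12, None, 43, 37, None, 34, None, 27]
Insertion path: 12 -> 43
Result: insert 44 as right child of 43
Final tree (level order): [12, None, 43, 37, 44, 34, None, None, None, 27]


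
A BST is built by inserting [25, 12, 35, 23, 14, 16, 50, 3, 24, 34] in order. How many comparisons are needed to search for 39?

Search path for 39: 25 -> 35 -> 50
Found: False
Comparisons: 3


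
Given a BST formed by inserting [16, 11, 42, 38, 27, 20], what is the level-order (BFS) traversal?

Tree insertion order: [16, 11, 42, 38, 27, 20]
Tree (level-order array): [16, 11, 42, None, None, 38, None, 27, None, 20]
BFS from the root, enqueuing left then right child of each popped node:
  queue [16] -> pop 16, enqueue [11, 42], visited so far: [16]
  queue [11, 42] -> pop 11, enqueue [none], visited so far: [16, 11]
  queue [42] -> pop 42, enqueue [38], visited so far: [16, 11, 42]
  queue [38] -> pop 38, enqueue [27], visited so far: [16, 11, 42, 38]
  queue [27] -> pop 27, enqueue [20], visited so far: [16, 11, 42, 38, 27]
  queue [20] -> pop 20, enqueue [none], visited so far: [16, 11, 42, 38, 27, 20]
Result: [16, 11, 42, 38, 27, 20]


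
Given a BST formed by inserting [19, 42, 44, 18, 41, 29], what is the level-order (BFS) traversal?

Tree insertion order: [19, 42, 44, 18, 41, 29]
Tree (level-order array): [19, 18, 42, None, None, 41, 44, 29]
BFS from the root, enqueuing left then right child of each popped node:
  queue [19] -> pop 19, enqueue [18, 42], visited so far: [19]
  queue [18, 42] -> pop 18, enqueue [none], visited so far: [19, 18]
  queue [42] -> pop 42, enqueue [41, 44], visited so far: [19, 18, 42]
  queue [41, 44] -> pop 41, enqueue [29], visited so far: [19, 18, 42, 41]
  queue [44, 29] -> pop 44, enqueue [none], visited so far: [19, 18, 42, 41, 44]
  queue [29] -> pop 29, enqueue [none], visited so far: [19, 18, 42, 41, 44, 29]
Result: [19, 18, 42, 41, 44, 29]


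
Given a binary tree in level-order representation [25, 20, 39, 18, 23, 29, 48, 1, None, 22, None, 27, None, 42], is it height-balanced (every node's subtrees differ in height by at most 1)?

Tree (level-order array): [25, 20, 39, 18, 23, 29, 48, 1, None, 22, None, 27, None, 42]
Definition: a tree is height-balanced if, at every node, |h(left) - h(right)| <= 1 (empty subtree has height -1).
Bottom-up per-node check:
  node 1: h_left=-1, h_right=-1, diff=0 [OK], height=0
  node 18: h_left=0, h_right=-1, diff=1 [OK], height=1
  node 22: h_left=-1, h_right=-1, diff=0 [OK], height=0
  node 23: h_left=0, h_right=-1, diff=1 [OK], height=1
  node 20: h_left=1, h_right=1, diff=0 [OK], height=2
  node 27: h_left=-1, h_right=-1, diff=0 [OK], height=0
  node 29: h_left=0, h_right=-1, diff=1 [OK], height=1
  node 42: h_left=-1, h_right=-1, diff=0 [OK], height=0
  node 48: h_left=0, h_right=-1, diff=1 [OK], height=1
  node 39: h_left=1, h_right=1, diff=0 [OK], height=2
  node 25: h_left=2, h_right=2, diff=0 [OK], height=3
All nodes satisfy the balance condition.
Result: Balanced


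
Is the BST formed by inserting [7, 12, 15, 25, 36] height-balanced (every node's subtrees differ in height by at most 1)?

Tree (level-order array): [7, None, 12, None, 15, None, 25, None, 36]
Definition: a tree is height-balanced if, at every node, |h(left) - h(right)| <= 1 (empty subtree has height -1).
Bottom-up per-node check:
  node 36: h_left=-1, h_right=-1, diff=0 [OK], height=0
  node 25: h_left=-1, h_right=0, diff=1 [OK], height=1
  node 15: h_left=-1, h_right=1, diff=2 [FAIL (|-1-1|=2 > 1)], height=2
  node 12: h_left=-1, h_right=2, diff=3 [FAIL (|-1-2|=3 > 1)], height=3
  node 7: h_left=-1, h_right=3, diff=4 [FAIL (|-1-3|=4 > 1)], height=4
Node 15 violates the condition: |-1 - 1| = 2 > 1.
Result: Not balanced


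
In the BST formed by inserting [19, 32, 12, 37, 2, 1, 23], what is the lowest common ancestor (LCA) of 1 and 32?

Tree insertion order: [19, 32, 12, 37, 2, 1, 23]
Tree (level-order array): [19, 12, 32, 2, None, 23, 37, 1]
In a BST, the LCA of p=1, q=32 is the first node v on the
root-to-leaf path with p <= v <= q (go left if both < v, right if both > v).
Walk from root:
  at 19: 1 <= 19 <= 32, this is the LCA
LCA = 19


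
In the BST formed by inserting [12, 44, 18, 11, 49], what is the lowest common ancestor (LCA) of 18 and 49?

Tree insertion order: [12, 44, 18, 11, 49]
Tree (level-order array): [12, 11, 44, None, None, 18, 49]
In a BST, the LCA of p=18, q=49 is the first node v on the
root-to-leaf path with p <= v <= q (go left if both < v, right if both > v).
Walk from root:
  at 12: both 18 and 49 > 12, go right
  at 44: 18 <= 44 <= 49, this is the LCA
LCA = 44


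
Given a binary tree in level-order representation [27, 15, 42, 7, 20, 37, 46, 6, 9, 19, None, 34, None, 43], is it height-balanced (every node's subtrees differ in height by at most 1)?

Tree (level-order array): [27, 15, 42, 7, 20, 37, 46, 6, 9, 19, None, 34, None, 43]
Definition: a tree is height-balanced if, at every node, |h(left) - h(right)| <= 1 (empty subtree has height -1).
Bottom-up per-node check:
  node 6: h_left=-1, h_right=-1, diff=0 [OK], height=0
  node 9: h_left=-1, h_right=-1, diff=0 [OK], height=0
  node 7: h_left=0, h_right=0, diff=0 [OK], height=1
  node 19: h_left=-1, h_right=-1, diff=0 [OK], height=0
  node 20: h_left=0, h_right=-1, diff=1 [OK], height=1
  node 15: h_left=1, h_right=1, diff=0 [OK], height=2
  node 34: h_left=-1, h_right=-1, diff=0 [OK], height=0
  node 37: h_left=0, h_right=-1, diff=1 [OK], height=1
  node 43: h_left=-1, h_right=-1, diff=0 [OK], height=0
  node 46: h_left=0, h_right=-1, diff=1 [OK], height=1
  node 42: h_left=1, h_right=1, diff=0 [OK], height=2
  node 27: h_left=2, h_right=2, diff=0 [OK], height=3
All nodes satisfy the balance condition.
Result: Balanced


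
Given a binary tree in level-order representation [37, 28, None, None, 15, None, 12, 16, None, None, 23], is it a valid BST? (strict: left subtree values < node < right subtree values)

Level-order array: [37, 28, None, None, 15, None, 12, 16, None, None, 23]
Validate using subtree bounds (lo, hi): at each node, require lo < value < hi,
then recurse left with hi=value and right with lo=value.
Preorder trace (stopping at first violation):
  at node 37 with bounds (-inf, +inf): OK
  at node 28 with bounds (-inf, 37): OK
  at node 15 with bounds (28, 37): VIOLATION
Node 15 violates its bound: not (28 < 15 < 37).
Result: Not a valid BST


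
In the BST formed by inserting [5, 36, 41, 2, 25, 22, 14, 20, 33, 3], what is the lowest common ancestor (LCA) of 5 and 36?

Tree insertion order: [5, 36, 41, 2, 25, 22, 14, 20, 33, 3]
Tree (level-order array): [5, 2, 36, None, 3, 25, 41, None, None, 22, 33, None, None, 14, None, None, None, None, 20]
In a BST, the LCA of p=5, q=36 is the first node v on the
root-to-leaf path with p <= v <= q (go left if both < v, right if both > v).
Walk from root:
  at 5: 5 <= 5 <= 36, this is the LCA
LCA = 5


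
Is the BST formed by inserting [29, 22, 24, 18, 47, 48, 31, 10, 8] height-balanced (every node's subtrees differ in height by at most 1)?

Tree (level-order array): [29, 22, 47, 18, 24, 31, 48, 10, None, None, None, None, None, None, None, 8]
Definition: a tree is height-balanced if, at every node, |h(left) - h(right)| <= 1 (empty subtree has height -1).
Bottom-up per-node check:
  node 8: h_left=-1, h_right=-1, diff=0 [OK], height=0
  node 10: h_left=0, h_right=-1, diff=1 [OK], height=1
  node 18: h_left=1, h_right=-1, diff=2 [FAIL (|1--1|=2 > 1)], height=2
  node 24: h_left=-1, h_right=-1, diff=0 [OK], height=0
  node 22: h_left=2, h_right=0, diff=2 [FAIL (|2-0|=2 > 1)], height=3
  node 31: h_left=-1, h_right=-1, diff=0 [OK], height=0
  node 48: h_left=-1, h_right=-1, diff=0 [OK], height=0
  node 47: h_left=0, h_right=0, diff=0 [OK], height=1
  node 29: h_left=3, h_right=1, diff=2 [FAIL (|3-1|=2 > 1)], height=4
Node 18 violates the condition: |1 - -1| = 2 > 1.
Result: Not balanced


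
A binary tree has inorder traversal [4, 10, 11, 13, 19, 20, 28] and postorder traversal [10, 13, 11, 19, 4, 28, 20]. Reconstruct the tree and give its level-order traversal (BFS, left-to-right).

Inorder:   [4, 10, 11, 13, 19, 20, 28]
Postorder: [10, 13, 11, 19, 4, 28, 20]
Algorithm: postorder visits root last, so walk postorder right-to-left;
each value is the root of the current inorder slice — split it at that
value, recurse on the right subtree first, then the left.
Recursive splits:
  root=20; inorder splits into left=[4, 10, 11, 13, 19], right=[28]
  root=28; inorder splits into left=[], right=[]
  root=4; inorder splits into left=[], right=[10, 11, 13, 19]
  root=19; inorder splits into left=[10, 11, 13], right=[]
  root=11; inorder splits into left=[10], right=[13]
  root=13; inorder splits into left=[], right=[]
  root=10; inorder splits into left=[], right=[]
Reconstructed level-order: [20, 4, 28, 19, 11, 10, 13]


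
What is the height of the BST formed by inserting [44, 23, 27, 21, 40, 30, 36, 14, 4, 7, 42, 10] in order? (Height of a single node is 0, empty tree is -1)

Insertion order: [44, 23, 27, 21, 40, 30, 36, 14, 4, 7, 42, 10]
Tree (level-order array): [44, 23, None, 21, 27, 14, None, None, 40, 4, None, 30, 42, None, 7, None, 36, None, None, None, 10]
Compute height bottom-up (empty subtree = -1):
  height(10) = 1 + max(-1, -1) = 0
  height(7) = 1 + max(-1, 0) = 1
  height(4) = 1 + max(-1, 1) = 2
  height(14) = 1 + max(2, -1) = 3
  height(21) = 1 + max(3, -1) = 4
  height(36) = 1 + max(-1, -1) = 0
  height(30) = 1 + max(-1, 0) = 1
  height(42) = 1 + max(-1, -1) = 0
  height(40) = 1 + max(1, 0) = 2
  height(27) = 1 + max(-1, 2) = 3
  height(23) = 1 + max(4, 3) = 5
  height(44) = 1 + max(5, -1) = 6
Height = 6


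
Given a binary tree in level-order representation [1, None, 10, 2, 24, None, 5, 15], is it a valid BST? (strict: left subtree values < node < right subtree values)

Level-order array: [1, None, 10, 2, 24, None, 5, 15]
Validate using subtree bounds (lo, hi): at each node, require lo < value < hi,
then recurse left with hi=value and right with lo=value.
Preorder trace (stopping at first violation):
  at node 1 with bounds (-inf, +inf): OK
  at node 10 with bounds (1, +inf): OK
  at node 2 with bounds (1, 10): OK
  at node 5 with bounds (2, 10): OK
  at node 24 with bounds (10, +inf): OK
  at node 15 with bounds (10, 24): OK
No violation found at any node.
Result: Valid BST


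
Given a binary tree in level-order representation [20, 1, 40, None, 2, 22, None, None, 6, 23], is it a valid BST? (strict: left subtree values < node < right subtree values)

Level-order array: [20, 1, 40, None, 2, 22, None, None, 6, 23]
Validate using subtree bounds (lo, hi): at each node, require lo < value < hi,
then recurse left with hi=value and right with lo=value.
Preorder trace (stopping at first violation):
  at node 20 with bounds (-inf, +inf): OK
  at node 1 with bounds (-inf, 20): OK
  at node 2 with bounds (1, 20): OK
  at node 6 with bounds (2, 20): OK
  at node 40 with bounds (20, +inf): OK
  at node 22 with bounds (20, 40): OK
  at node 23 with bounds (20, 22): VIOLATION
Node 23 violates its bound: not (20 < 23 < 22).
Result: Not a valid BST


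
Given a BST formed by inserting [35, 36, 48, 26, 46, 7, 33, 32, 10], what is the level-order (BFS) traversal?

Tree insertion order: [35, 36, 48, 26, 46, 7, 33, 32, 10]
Tree (level-order array): [35, 26, 36, 7, 33, None, 48, None, 10, 32, None, 46]
BFS from the root, enqueuing left then right child of each popped node:
  queue [35] -> pop 35, enqueue [26, 36], visited so far: [35]
  queue [26, 36] -> pop 26, enqueue [7, 33], visited so far: [35, 26]
  queue [36, 7, 33] -> pop 36, enqueue [48], visited so far: [35, 26, 36]
  queue [7, 33, 48] -> pop 7, enqueue [10], visited so far: [35, 26, 36, 7]
  queue [33, 48, 10] -> pop 33, enqueue [32], visited so far: [35, 26, 36, 7, 33]
  queue [48, 10, 32] -> pop 48, enqueue [46], visited so far: [35, 26, 36, 7, 33, 48]
  queue [10, 32, 46] -> pop 10, enqueue [none], visited so far: [35, 26, 36, 7, 33, 48, 10]
  queue [32, 46] -> pop 32, enqueue [none], visited so far: [35, 26, 36, 7, 33, 48, 10, 32]
  queue [46] -> pop 46, enqueue [none], visited so far: [35, 26, 36, 7, 33, 48, 10, 32, 46]
Result: [35, 26, 36, 7, 33, 48, 10, 32, 46]


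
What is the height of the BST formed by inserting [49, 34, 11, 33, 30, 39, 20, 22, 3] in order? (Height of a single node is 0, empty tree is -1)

Insertion order: [49, 34, 11, 33, 30, 39, 20, 22, 3]
Tree (level-order array): [49, 34, None, 11, 39, 3, 33, None, None, None, None, 30, None, 20, None, None, 22]
Compute height bottom-up (empty subtree = -1):
  height(3) = 1 + max(-1, -1) = 0
  height(22) = 1 + max(-1, -1) = 0
  height(20) = 1 + max(-1, 0) = 1
  height(30) = 1 + max(1, -1) = 2
  height(33) = 1 + max(2, -1) = 3
  height(11) = 1 + max(0, 3) = 4
  height(39) = 1 + max(-1, -1) = 0
  height(34) = 1 + max(4, 0) = 5
  height(49) = 1 + max(5, -1) = 6
Height = 6


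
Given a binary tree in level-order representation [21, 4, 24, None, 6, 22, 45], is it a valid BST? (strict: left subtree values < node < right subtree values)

Level-order array: [21, 4, 24, None, 6, 22, 45]
Validate using subtree bounds (lo, hi): at each node, require lo < value < hi,
then recurse left with hi=value and right with lo=value.
Preorder trace (stopping at first violation):
  at node 21 with bounds (-inf, +inf): OK
  at node 4 with bounds (-inf, 21): OK
  at node 6 with bounds (4, 21): OK
  at node 24 with bounds (21, +inf): OK
  at node 22 with bounds (21, 24): OK
  at node 45 with bounds (24, +inf): OK
No violation found at any node.
Result: Valid BST


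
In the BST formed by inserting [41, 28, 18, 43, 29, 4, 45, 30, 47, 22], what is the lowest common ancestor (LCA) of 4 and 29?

Tree insertion order: [41, 28, 18, 43, 29, 4, 45, 30, 47, 22]
Tree (level-order array): [41, 28, 43, 18, 29, None, 45, 4, 22, None, 30, None, 47]
In a BST, the LCA of p=4, q=29 is the first node v on the
root-to-leaf path with p <= v <= q (go left if both < v, right if both > v).
Walk from root:
  at 41: both 4 and 29 < 41, go left
  at 28: 4 <= 28 <= 29, this is the LCA
LCA = 28


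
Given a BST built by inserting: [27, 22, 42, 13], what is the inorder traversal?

Tree insertion order: [27, 22, 42, 13]
Tree (level-order array): [27, 22, 42, 13]
Inorder traversal: [13, 22, 27, 42]


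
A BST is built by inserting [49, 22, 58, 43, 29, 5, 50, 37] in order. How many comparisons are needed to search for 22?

Search path for 22: 49 -> 22
Found: True
Comparisons: 2


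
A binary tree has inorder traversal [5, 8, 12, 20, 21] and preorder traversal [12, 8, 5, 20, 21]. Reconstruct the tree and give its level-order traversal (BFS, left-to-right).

Inorder:  [5, 8, 12, 20, 21]
Preorder: [12, 8, 5, 20, 21]
Algorithm: preorder visits root first, so consume preorder in order;
for each root, split the current inorder slice at that value into
left-subtree inorder and right-subtree inorder, then recurse.
Recursive splits:
  root=12; inorder splits into left=[5, 8], right=[20, 21]
  root=8; inorder splits into left=[5], right=[]
  root=5; inorder splits into left=[], right=[]
  root=20; inorder splits into left=[], right=[21]
  root=21; inorder splits into left=[], right=[]
Reconstructed level-order: [12, 8, 20, 5, 21]


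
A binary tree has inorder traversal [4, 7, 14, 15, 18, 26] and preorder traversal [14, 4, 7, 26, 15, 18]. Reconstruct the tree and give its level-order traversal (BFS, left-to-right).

Inorder:  [4, 7, 14, 15, 18, 26]
Preorder: [14, 4, 7, 26, 15, 18]
Algorithm: preorder visits root first, so consume preorder in order;
for each root, split the current inorder slice at that value into
left-subtree inorder and right-subtree inorder, then recurse.
Recursive splits:
  root=14; inorder splits into left=[4, 7], right=[15, 18, 26]
  root=4; inorder splits into left=[], right=[7]
  root=7; inorder splits into left=[], right=[]
  root=26; inorder splits into left=[15, 18], right=[]
  root=15; inorder splits into left=[], right=[18]
  root=18; inorder splits into left=[], right=[]
Reconstructed level-order: [14, 4, 26, 7, 15, 18]


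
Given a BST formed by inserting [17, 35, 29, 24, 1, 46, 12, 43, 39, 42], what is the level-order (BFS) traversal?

Tree insertion order: [17, 35, 29, 24, 1, 46, 12, 43, 39, 42]
Tree (level-order array): [17, 1, 35, None, 12, 29, 46, None, None, 24, None, 43, None, None, None, 39, None, None, 42]
BFS from the root, enqueuing left then right child of each popped node:
  queue [17] -> pop 17, enqueue [1, 35], visited so far: [17]
  queue [1, 35] -> pop 1, enqueue [12], visited so far: [17, 1]
  queue [35, 12] -> pop 35, enqueue [29, 46], visited so far: [17, 1, 35]
  queue [12, 29, 46] -> pop 12, enqueue [none], visited so far: [17, 1, 35, 12]
  queue [29, 46] -> pop 29, enqueue [24], visited so far: [17, 1, 35, 12, 29]
  queue [46, 24] -> pop 46, enqueue [43], visited so far: [17, 1, 35, 12, 29, 46]
  queue [24, 43] -> pop 24, enqueue [none], visited so far: [17, 1, 35, 12, 29, 46, 24]
  queue [43] -> pop 43, enqueue [39], visited so far: [17, 1, 35, 12, 29, 46, 24, 43]
  queue [39] -> pop 39, enqueue [42], visited so far: [17, 1, 35, 12, 29, 46, 24, 43, 39]
  queue [42] -> pop 42, enqueue [none], visited so far: [17, 1, 35, 12, 29, 46, 24, 43, 39, 42]
Result: [17, 1, 35, 12, 29, 46, 24, 43, 39, 42]


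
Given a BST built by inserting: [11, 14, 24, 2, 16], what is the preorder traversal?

Tree insertion order: [11, 14, 24, 2, 16]
Tree (level-order array): [11, 2, 14, None, None, None, 24, 16]
Preorder traversal: [11, 2, 14, 24, 16]


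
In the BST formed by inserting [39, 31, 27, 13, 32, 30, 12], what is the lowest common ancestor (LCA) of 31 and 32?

Tree insertion order: [39, 31, 27, 13, 32, 30, 12]
Tree (level-order array): [39, 31, None, 27, 32, 13, 30, None, None, 12]
In a BST, the LCA of p=31, q=32 is the first node v on the
root-to-leaf path with p <= v <= q (go left if both < v, right if both > v).
Walk from root:
  at 39: both 31 and 32 < 39, go left
  at 31: 31 <= 31 <= 32, this is the LCA
LCA = 31


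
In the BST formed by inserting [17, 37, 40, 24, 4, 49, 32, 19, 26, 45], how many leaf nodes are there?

Tree built from: [17, 37, 40, 24, 4, 49, 32, 19, 26, 45]
Tree (level-order array): [17, 4, 37, None, None, 24, 40, 19, 32, None, 49, None, None, 26, None, 45]
Rule: A leaf has 0 children.
Per-node child counts:
  node 17: 2 child(ren)
  node 4: 0 child(ren)
  node 37: 2 child(ren)
  node 24: 2 child(ren)
  node 19: 0 child(ren)
  node 32: 1 child(ren)
  node 26: 0 child(ren)
  node 40: 1 child(ren)
  node 49: 1 child(ren)
  node 45: 0 child(ren)
Matching nodes: [4, 19, 26, 45]
Count of leaf nodes: 4


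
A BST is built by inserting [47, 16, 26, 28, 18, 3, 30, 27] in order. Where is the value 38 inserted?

Starting tree (level order): [47, 16, None, 3, 26, None, None, 18, 28, None, None, 27, 30]
Insertion path: 47 -> 16 -> 26 -> 28 -> 30
Result: insert 38 as right child of 30
Final tree (level order): [47, 16, None, 3, 26, None, None, 18, 28, None, None, 27, 30, None, None, None, 38]


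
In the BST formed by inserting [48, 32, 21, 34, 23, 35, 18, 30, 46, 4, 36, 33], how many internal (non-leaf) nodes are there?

Tree built from: [48, 32, 21, 34, 23, 35, 18, 30, 46, 4, 36, 33]
Tree (level-order array): [48, 32, None, 21, 34, 18, 23, 33, 35, 4, None, None, 30, None, None, None, 46, None, None, None, None, 36]
Rule: An internal node has at least one child.
Per-node child counts:
  node 48: 1 child(ren)
  node 32: 2 child(ren)
  node 21: 2 child(ren)
  node 18: 1 child(ren)
  node 4: 0 child(ren)
  node 23: 1 child(ren)
  node 30: 0 child(ren)
  node 34: 2 child(ren)
  node 33: 0 child(ren)
  node 35: 1 child(ren)
  node 46: 1 child(ren)
  node 36: 0 child(ren)
Matching nodes: [48, 32, 21, 18, 23, 34, 35, 46]
Count of internal (non-leaf) nodes: 8


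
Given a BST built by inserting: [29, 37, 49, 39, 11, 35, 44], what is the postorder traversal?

Tree insertion order: [29, 37, 49, 39, 11, 35, 44]
Tree (level-order array): [29, 11, 37, None, None, 35, 49, None, None, 39, None, None, 44]
Postorder traversal: [11, 35, 44, 39, 49, 37, 29]


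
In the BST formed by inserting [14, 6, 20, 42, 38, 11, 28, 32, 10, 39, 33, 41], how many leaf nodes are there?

Tree built from: [14, 6, 20, 42, 38, 11, 28, 32, 10, 39, 33, 41]
Tree (level-order array): [14, 6, 20, None, 11, None, 42, 10, None, 38, None, None, None, 28, 39, None, 32, None, 41, None, 33]
Rule: A leaf has 0 children.
Per-node child counts:
  node 14: 2 child(ren)
  node 6: 1 child(ren)
  node 11: 1 child(ren)
  node 10: 0 child(ren)
  node 20: 1 child(ren)
  node 42: 1 child(ren)
  node 38: 2 child(ren)
  node 28: 1 child(ren)
  node 32: 1 child(ren)
  node 33: 0 child(ren)
  node 39: 1 child(ren)
  node 41: 0 child(ren)
Matching nodes: [10, 33, 41]
Count of leaf nodes: 3


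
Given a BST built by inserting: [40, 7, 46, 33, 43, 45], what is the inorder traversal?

Tree insertion order: [40, 7, 46, 33, 43, 45]
Tree (level-order array): [40, 7, 46, None, 33, 43, None, None, None, None, 45]
Inorder traversal: [7, 33, 40, 43, 45, 46]


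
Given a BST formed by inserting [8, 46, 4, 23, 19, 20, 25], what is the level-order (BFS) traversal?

Tree insertion order: [8, 46, 4, 23, 19, 20, 25]
Tree (level-order array): [8, 4, 46, None, None, 23, None, 19, 25, None, 20]
BFS from the root, enqueuing left then right child of each popped node:
  queue [8] -> pop 8, enqueue [4, 46], visited so far: [8]
  queue [4, 46] -> pop 4, enqueue [none], visited so far: [8, 4]
  queue [46] -> pop 46, enqueue [23], visited so far: [8, 4, 46]
  queue [23] -> pop 23, enqueue [19, 25], visited so far: [8, 4, 46, 23]
  queue [19, 25] -> pop 19, enqueue [20], visited so far: [8, 4, 46, 23, 19]
  queue [25, 20] -> pop 25, enqueue [none], visited so far: [8, 4, 46, 23, 19, 25]
  queue [20] -> pop 20, enqueue [none], visited so far: [8, 4, 46, 23, 19, 25, 20]
Result: [8, 4, 46, 23, 19, 25, 20]


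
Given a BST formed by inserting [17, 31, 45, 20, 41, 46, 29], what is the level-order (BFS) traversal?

Tree insertion order: [17, 31, 45, 20, 41, 46, 29]
Tree (level-order array): [17, None, 31, 20, 45, None, 29, 41, 46]
BFS from the root, enqueuing left then right child of each popped node:
  queue [17] -> pop 17, enqueue [31], visited so far: [17]
  queue [31] -> pop 31, enqueue [20, 45], visited so far: [17, 31]
  queue [20, 45] -> pop 20, enqueue [29], visited so far: [17, 31, 20]
  queue [45, 29] -> pop 45, enqueue [41, 46], visited so far: [17, 31, 20, 45]
  queue [29, 41, 46] -> pop 29, enqueue [none], visited so far: [17, 31, 20, 45, 29]
  queue [41, 46] -> pop 41, enqueue [none], visited so far: [17, 31, 20, 45, 29, 41]
  queue [46] -> pop 46, enqueue [none], visited so far: [17, 31, 20, 45, 29, 41, 46]
Result: [17, 31, 20, 45, 29, 41, 46]


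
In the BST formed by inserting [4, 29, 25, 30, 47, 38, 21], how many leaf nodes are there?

Tree built from: [4, 29, 25, 30, 47, 38, 21]
Tree (level-order array): [4, None, 29, 25, 30, 21, None, None, 47, None, None, 38]
Rule: A leaf has 0 children.
Per-node child counts:
  node 4: 1 child(ren)
  node 29: 2 child(ren)
  node 25: 1 child(ren)
  node 21: 0 child(ren)
  node 30: 1 child(ren)
  node 47: 1 child(ren)
  node 38: 0 child(ren)
Matching nodes: [21, 38]
Count of leaf nodes: 2


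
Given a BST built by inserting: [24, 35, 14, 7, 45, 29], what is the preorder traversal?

Tree insertion order: [24, 35, 14, 7, 45, 29]
Tree (level-order array): [24, 14, 35, 7, None, 29, 45]
Preorder traversal: [24, 14, 7, 35, 29, 45]


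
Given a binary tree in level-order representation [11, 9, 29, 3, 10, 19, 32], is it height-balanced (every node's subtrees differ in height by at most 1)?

Tree (level-order array): [11, 9, 29, 3, 10, 19, 32]
Definition: a tree is height-balanced if, at every node, |h(left) - h(right)| <= 1 (empty subtree has height -1).
Bottom-up per-node check:
  node 3: h_left=-1, h_right=-1, diff=0 [OK], height=0
  node 10: h_left=-1, h_right=-1, diff=0 [OK], height=0
  node 9: h_left=0, h_right=0, diff=0 [OK], height=1
  node 19: h_left=-1, h_right=-1, diff=0 [OK], height=0
  node 32: h_left=-1, h_right=-1, diff=0 [OK], height=0
  node 29: h_left=0, h_right=0, diff=0 [OK], height=1
  node 11: h_left=1, h_right=1, diff=0 [OK], height=2
All nodes satisfy the balance condition.
Result: Balanced


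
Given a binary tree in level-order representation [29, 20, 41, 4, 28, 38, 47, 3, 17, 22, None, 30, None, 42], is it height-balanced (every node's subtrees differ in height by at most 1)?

Tree (level-order array): [29, 20, 41, 4, 28, 38, 47, 3, 17, 22, None, 30, None, 42]
Definition: a tree is height-balanced if, at every node, |h(left) - h(right)| <= 1 (empty subtree has height -1).
Bottom-up per-node check:
  node 3: h_left=-1, h_right=-1, diff=0 [OK], height=0
  node 17: h_left=-1, h_right=-1, diff=0 [OK], height=0
  node 4: h_left=0, h_right=0, diff=0 [OK], height=1
  node 22: h_left=-1, h_right=-1, diff=0 [OK], height=0
  node 28: h_left=0, h_right=-1, diff=1 [OK], height=1
  node 20: h_left=1, h_right=1, diff=0 [OK], height=2
  node 30: h_left=-1, h_right=-1, diff=0 [OK], height=0
  node 38: h_left=0, h_right=-1, diff=1 [OK], height=1
  node 42: h_left=-1, h_right=-1, diff=0 [OK], height=0
  node 47: h_left=0, h_right=-1, diff=1 [OK], height=1
  node 41: h_left=1, h_right=1, diff=0 [OK], height=2
  node 29: h_left=2, h_right=2, diff=0 [OK], height=3
All nodes satisfy the balance condition.
Result: Balanced


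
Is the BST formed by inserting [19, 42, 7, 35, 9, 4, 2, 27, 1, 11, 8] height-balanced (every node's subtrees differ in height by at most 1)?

Tree (level-order array): [19, 7, 42, 4, 9, 35, None, 2, None, 8, 11, 27, None, 1]
Definition: a tree is height-balanced if, at every node, |h(left) - h(right)| <= 1 (empty subtree has height -1).
Bottom-up per-node check:
  node 1: h_left=-1, h_right=-1, diff=0 [OK], height=0
  node 2: h_left=0, h_right=-1, diff=1 [OK], height=1
  node 4: h_left=1, h_right=-1, diff=2 [FAIL (|1--1|=2 > 1)], height=2
  node 8: h_left=-1, h_right=-1, diff=0 [OK], height=0
  node 11: h_left=-1, h_right=-1, diff=0 [OK], height=0
  node 9: h_left=0, h_right=0, diff=0 [OK], height=1
  node 7: h_left=2, h_right=1, diff=1 [OK], height=3
  node 27: h_left=-1, h_right=-1, diff=0 [OK], height=0
  node 35: h_left=0, h_right=-1, diff=1 [OK], height=1
  node 42: h_left=1, h_right=-1, diff=2 [FAIL (|1--1|=2 > 1)], height=2
  node 19: h_left=3, h_right=2, diff=1 [OK], height=4
Node 4 violates the condition: |1 - -1| = 2 > 1.
Result: Not balanced


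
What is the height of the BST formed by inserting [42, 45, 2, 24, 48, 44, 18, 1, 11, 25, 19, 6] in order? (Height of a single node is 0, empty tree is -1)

Insertion order: [42, 45, 2, 24, 48, 44, 18, 1, 11, 25, 19, 6]
Tree (level-order array): [42, 2, 45, 1, 24, 44, 48, None, None, 18, 25, None, None, None, None, 11, 19, None, None, 6]
Compute height bottom-up (empty subtree = -1):
  height(1) = 1 + max(-1, -1) = 0
  height(6) = 1 + max(-1, -1) = 0
  height(11) = 1 + max(0, -1) = 1
  height(19) = 1 + max(-1, -1) = 0
  height(18) = 1 + max(1, 0) = 2
  height(25) = 1 + max(-1, -1) = 0
  height(24) = 1 + max(2, 0) = 3
  height(2) = 1 + max(0, 3) = 4
  height(44) = 1 + max(-1, -1) = 0
  height(48) = 1 + max(-1, -1) = 0
  height(45) = 1 + max(0, 0) = 1
  height(42) = 1 + max(4, 1) = 5
Height = 5


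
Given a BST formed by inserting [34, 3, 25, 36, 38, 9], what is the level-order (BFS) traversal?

Tree insertion order: [34, 3, 25, 36, 38, 9]
Tree (level-order array): [34, 3, 36, None, 25, None, 38, 9]
BFS from the root, enqueuing left then right child of each popped node:
  queue [34] -> pop 34, enqueue [3, 36], visited so far: [34]
  queue [3, 36] -> pop 3, enqueue [25], visited so far: [34, 3]
  queue [36, 25] -> pop 36, enqueue [38], visited so far: [34, 3, 36]
  queue [25, 38] -> pop 25, enqueue [9], visited so far: [34, 3, 36, 25]
  queue [38, 9] -> pop 38, enqueue [none], visited so far: [34, 3, 36, 25, 38]
  queue [9] -> pop 9, enqueue [none], visited so far: [34, 3, 36, 25, 38, 9]
Result: [34, 3, 36, 25, 38, 9]


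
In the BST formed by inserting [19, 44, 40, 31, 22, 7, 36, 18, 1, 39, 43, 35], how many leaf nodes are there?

Tree built from: [19, 44, 40, 31, 22, 7, 36, 18, 1, 39, 43, 35]
Tree (level-order array): [19, 7, 44, 1, 18, 40, None, None, None, None, None, 31, 43, 22, 36, None, None, None, None, 35, 39]
Rule: A leaf has 0 children.
Per-node child counts:
  node 19: 2 child(ren)
  node 7: 2 child(ren)
  node 1: 0 child(ren)
  node 18: 0 child(ren)
  node 44: 1 child(ren)
  node 40: 2 child(ren)
  node 31: 2 child(ren)
  node 22: 0 child(ren)
  node 36: 2 child(ren)
  node 35: 0 child(ren)
  node 39: 0 child(ren)
  node 43: 0 child(ren)
Matching nodes: [1, 18, 22, 35, 39, 43]
Count of leaf nodes: 6


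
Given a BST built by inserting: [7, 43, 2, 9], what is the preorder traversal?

Tree insertion order: [7, 43, 2, 9]
Tree (level-order array): [7, 2, 43, None, None, 9]
Preorder traversal: [7, 2, 43, 9]


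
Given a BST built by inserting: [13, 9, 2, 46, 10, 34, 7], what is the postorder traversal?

Tree insertion order: [13, 9, 2, 46, 10, 34, 7]
Tree (level-order array): [13, 9, 46, 2, 10, 34, None, None, 7]
Postorder traversal: [7, 2, 10, 9, 34, 46, 13]


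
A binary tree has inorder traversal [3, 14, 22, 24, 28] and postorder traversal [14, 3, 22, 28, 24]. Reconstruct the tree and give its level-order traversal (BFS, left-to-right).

Inorder:   [3, 14, 22, 24, 28]
Postorder: [14, 3, 22, 28, 24]
Algorithm: postorder visits root last, so walk postorder right-to-left;
each value is the root of the current inorder slice — split it at that
value, recurse on the right subtree first, then the left.
Recursive splits:
  root=24; inorder splits into left=[3, 14, 22], right=[28]
  root=28; inorder splits into left=[], right=[]
  root=22; inorder splits into left=[3, 14], right=[]
  root=3; inorder splits into left=[], right=[14]
  root=14; inorder splits into left=[], right=[]
Reconstructed level-order: [24, 22, 28, 3, 14]


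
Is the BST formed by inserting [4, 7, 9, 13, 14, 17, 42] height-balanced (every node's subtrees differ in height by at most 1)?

Tree (level-order array): [4, None, 7, None, 9, None, 13, None, 14, None, 17, None, 42]
Definition: a tree is height-balanced if, at every node, |h(left) - h(right)| <= 1 (empty subtree has height -1).
Bottom-up per-node check:
  node 42: h_left=-1, h_right=-1, diff=0 [OK], height=0
  node 17: h_left=-1, h_right=0, diff=1 [OK], height=1
  node 14: h_left=-1, h_right=1, diff=2 [FAIL (|-1-1|=2 > 1)], height=2
  node 13: h_left=-1, h_right=2, diff=3 [FAIL (|-1-2|=3 > 1)], height=3
  node 9: h_left=-1, h_right=3, diff=4 [FAIL (|-1-3|=4 > 1)], height=4
  node 7: h_left=-1, h_right=4, diff=5 [FAIL (|-1-4|=5 > 1)], height=5
  node 4: h_left=-1, h_right=5, diff=6 [FAIL (|-1-5|=6 > 1)], height=6
Node 14 violates the condition: |-1 - 1| = 2 > 1.
Result: Not balanced


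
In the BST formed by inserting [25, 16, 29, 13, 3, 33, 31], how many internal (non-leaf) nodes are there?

Tree built from: [25, 16, 29, 13, 3, 33, 31]
Tree (level-order array): [25, 16, 29, 13, None, None, 33, 3, None, 31]
Rule: An internal node has at least one child.
Per-node child counts:
  node 25: 2 child(ren)
  node 16: 1 child(ren)
  node 13: 1 child(ren)
  node 3: 0 child(ren)
  node 29: 1 child(ren)
  node 33: 1 child(ren)
  node 31: 0 child(ren)
Matching nodes: [25, 16, 13, 29, 33]
Count of internal (non-leaf) nodes: 5


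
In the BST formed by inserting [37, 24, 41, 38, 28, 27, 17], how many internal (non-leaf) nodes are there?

Tree built from: [37, 24, 41, 38, 28, 27, 17]
Tree (level-order array): [37, 24, 41, 17, 28, 38, None, None, None, 27]
Rule: An internal node has at least one child.
Per-node child counts:
  node 37: 2 child(ren)
  node 24: 2 child(ren)
  node 17: 0 child(ren)
  node 28: 1 child(ren)
  node 27: 0 child(ren)
  node 41: 1 child(ren)
  node 38: 0 child(ren)
Matching nodes: [37, 24, 28, 41]
Count of internal (non-leaf) nodes: 4
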